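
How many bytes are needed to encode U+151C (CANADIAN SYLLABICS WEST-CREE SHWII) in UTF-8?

3

U+151C = 0x151C. UTF-8 uses 1 byte below 0x80, 2 below 0x800, 3 below 0x10000, 4 up to 0x10FFFF. 0x151C is in U+0800–U+FFFF → 3 bytes.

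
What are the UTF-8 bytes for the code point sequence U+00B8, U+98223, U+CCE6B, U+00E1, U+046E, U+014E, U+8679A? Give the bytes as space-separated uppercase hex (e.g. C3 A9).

U+00B8: 2-byte form → C2 B8.
U+98223: 4-byte form → F2 98 88 A3.
U+CCE6B: 4-byte form → F3 8C B9 AB.
U+00E1: 2-byte form → C3 A1.
U+046E: 2-byte form → D1 AE.
U+014E: 2-byte form → C5 8E.
U+8679A: 4-byte form → F2 86 9E 9A.
Concatenated (20 bytes): C2 B8 F2 98 88 A3 F3 8C B9 AB C3 A1 D1 AE C5 8E F2 86 9E 9A.

C2 B8 F2 98 88 A3 F3 8C B9 AB C3 A1 D1 AE C5 8E F2 86 9E 9A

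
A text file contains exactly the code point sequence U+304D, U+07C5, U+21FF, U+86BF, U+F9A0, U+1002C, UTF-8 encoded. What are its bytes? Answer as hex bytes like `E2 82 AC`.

E3 81 8D DF 85 E2 87 BF E8 9A BF EF A6 A0 F0 90 80 AC

U+304D: 3-byte form → E3 81 8D.
U+07C5: 2-byte form → DF 85.
U+21FF: 3-byte form → E2 87 BF.
U+86BF: 3-byte form → E8 9A BF.
U+F9A0: 3-byte form → EF A6 A0.
U+1002C: 4-byte form → F0 90 80 AC.
Concatenated (18 bytes): E3 81 8D DF 85 E2 87 BF E8 9A BF EF A6 A0 F0 90 80 AC.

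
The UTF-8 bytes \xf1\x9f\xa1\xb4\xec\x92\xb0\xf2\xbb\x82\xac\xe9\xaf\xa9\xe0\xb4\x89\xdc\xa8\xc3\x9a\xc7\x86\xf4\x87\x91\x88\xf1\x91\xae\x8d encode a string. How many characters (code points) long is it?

Byte at offset 0: 0xF1 = 11110001 → 4-byte char (#1). Advance 4.
Byte at offset 4: 0xEC = 11101100 → 3-byte char (#2). Advance 3.
Byte at offset 7: 0xF2 = 11110010 → 4-byte char (#3). Advance 4.
Byte at offset 11: 0xE9 = 11101001 → 3-byte char (#4). Advance 3.
Byte at offset 14: 0xE0 = 11100000 → 3-byte char (#5). Advance 3.
Byte at offset 17: 0xDC = 11011100 → 2-byte char (#6). Advance 2.
Byte at offset 19: 0xC3 = 11000011 → 2-byte char (#7). Advance 2.
Byte at offset 21: 0xC7 = 11000111 → 2-byte char (#8). Advance 2.
Byte at offset 23: 0xF4 = 11110100 → 4-byte char (#9). Advance 4.
Byte at offset 27: 0xF1 = 11110001 → 4-byte char (#10). Advance 4.
Reached end at offset 31 after 10 code points.

10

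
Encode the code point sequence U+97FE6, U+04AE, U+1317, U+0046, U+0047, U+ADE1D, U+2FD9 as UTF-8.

F2 97 BF A6 D2 AE E1 8C 97 46 47 F2 AD B8 9D E2 BF 99

U+97FE6: 4-byte form → F2 97 BF A6.
U+04AE: 2-byte form → D2 AE.
U+1317: 3-byte form → E1 8C 97.
U+0046: 1-byte form → 46.
U+0047: 1-byte form → 47.
U+ADE1D: 4-byte form → F2 AD B8 9D.
U+2FD9: 3-byte form → E2 BF 99.
Concatenated (18 bytes): F2 97 BF A6 D2 AE E1 8C 97 46 47 F2 AD B8 9D E2 BF 99.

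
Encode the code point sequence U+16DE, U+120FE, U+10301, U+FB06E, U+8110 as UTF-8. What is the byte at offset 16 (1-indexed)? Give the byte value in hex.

0xE8

1-indexed offset 16 is 0-indexed offset 15.
U+16DE → 3-byte form E1 9B 9E at offsets 0–2.
U+120FE → 4-byte form F0 92 83 BE at offsets 3–6.
U+10301 → 4-byte form F0 90 8C 81 at offsets 7–10.
U+FB06E → 4-byte form F3 BB 81 AE at offsets 11–14.
U+8110 → 3-byte form E8 84 90 at offsets 15–17.
Offset 15 falls in char 5's range; it's byte 1 of E8 84 90 = 0xE8.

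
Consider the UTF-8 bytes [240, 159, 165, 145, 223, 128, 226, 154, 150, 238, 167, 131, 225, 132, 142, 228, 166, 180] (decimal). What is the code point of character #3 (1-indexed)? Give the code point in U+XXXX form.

Offset 0: leading byte 0xF0 = 11110000 → 4-byte char #1 = F0 9F A5 91.
Offset 4: leading byte 0xDF = 11011111 → 2-byte char #2 = DF 80.
Offset 6: leading byte 0xE2 = 11100010 → 3-byte char #3 = E2 9A 96.
Leading byte 0xE2 = 11100010 matches 1110xxxx → 3-byte sequence.
Byte 1: 0xE2 = 11100010, payload 0010 (4 bits).
Byte 2: 0x9A = 10011010 (10xxxxxx ✓), payload 011010.
Byte 3: 0x96 = 10010110 (10xxxxxx ✓), payload 010110.
Concatenate: 0010011010010110 = 0x2696 (16 bits → U+2696).

U+2696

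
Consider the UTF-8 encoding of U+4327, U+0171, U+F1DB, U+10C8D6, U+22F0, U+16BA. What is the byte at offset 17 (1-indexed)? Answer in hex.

1-indexed offset 17 is 0-indexed offset 16.
U+4327 → 3-byte form E4 8C A7 at offsets 0–2.
U+0171 → 2-byte form C5 B1 at offsets 3–4.
U+F1DB → 3-byte form EF 87 9B at offsets 5–7.
U+10C8D6 → 4-byte form F4 8C A3 96 at offsets 8–11.
U+22F0 → 3-byte form E2 8B B0 at offsets 12–14.
U+16BA → 3-byte form E1 9A BA at offsets 15–17.
Offset 16 falls in char 6's range; it's byte 2 of E1 9A BA = 0x9A.

0x9A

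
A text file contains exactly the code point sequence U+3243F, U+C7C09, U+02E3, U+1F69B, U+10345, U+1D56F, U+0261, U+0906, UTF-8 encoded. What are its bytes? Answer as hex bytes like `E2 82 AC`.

F0 B2 90 BF F3 87 B0 89 CB A3 F0 9F 9A 9B F0 90 8D 85 F0 9D 95 AF C9 A1 E0 A4 86

U+3243F: 4-byte form → F0 B2 90 BF.
U+C7C09: 4-byte form → F3 87 B0 89.
U+02E3: 2-byte form → CB A3.
U+1F69B: 4-byte form → F0 9F 9A 9B.
U+10345: 4-byte form → F0 90 8D 85.
U+1D56F: 4-byte form → F0 9D 95 AF.
U+0261: 2-byte form → C9 A1.
U+0906: 3-byte form → E0 A4 86.
Concatenated (27 bytes): F0 B2 90 BF F3 87 B0 89 CB A3 F0 9F 9A 9B F0 90 8D 85 F0 9D 95 AF C9 A1 E0 A4 86.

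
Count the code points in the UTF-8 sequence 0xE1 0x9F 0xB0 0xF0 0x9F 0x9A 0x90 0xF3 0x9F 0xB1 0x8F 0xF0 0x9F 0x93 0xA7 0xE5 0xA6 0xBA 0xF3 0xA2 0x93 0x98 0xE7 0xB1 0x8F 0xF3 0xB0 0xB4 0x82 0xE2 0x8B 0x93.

9

Byte at offset 0: 0xE1 = 11100001 → 3-byte char (#1). Advance 3.
Byte at offset 3: 0xF0 = 11110000 → 4-byte char (#2). Advance 4.
Byte at offset 7: 0xF3 = 11110011 → 4-byte char (#3). Advance 4.
Byte at offset 11: 0xF0 = 11110000 → 4-byte char (#4). Advance 4.
Byte at offset 15: 0xE5 = 11100101 → 3-byte char (#5). Advance 3.
Byte at offset 18: 0xF3 = 11110011 → 4-byte char (#6). Advance 4.
Byte at offset 22: 0xE7 = 11100111 → 3-byte char (#7). Advance 3.
Byte at offset 25: 0xF3 = 11110011 → 4-byte char (#8). Advance 4.
Byte at offset 29: 0xE2 = 11100010 → 3-byte char (#9). Advance 3.
Reached end at offset 32 after 9 code points.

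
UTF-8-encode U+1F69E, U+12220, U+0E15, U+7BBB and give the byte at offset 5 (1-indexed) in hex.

1-indexed offset 5 is 0-indexed offset 4.
U+1F69E → 4-byte form F0 9F 9A 9E at offsets 0–3.
U+12220 → 4-byte form F0 92 88 A0 at offsets 4–7.
Offset 4 falls in char 2's range; it's byte 1 of F0 92 88 A0 = 0xF0.

0xF0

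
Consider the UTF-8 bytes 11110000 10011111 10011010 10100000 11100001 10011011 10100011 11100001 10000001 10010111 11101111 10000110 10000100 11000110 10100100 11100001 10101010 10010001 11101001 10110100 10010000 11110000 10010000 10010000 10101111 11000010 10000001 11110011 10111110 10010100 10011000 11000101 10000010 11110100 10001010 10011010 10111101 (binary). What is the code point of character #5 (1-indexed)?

Offset 0: leading byte 0xF0 = 11110000 → 4-byte char #1 = F0 9F 9A A0.
Offset 4: leading byte 0xE1 = 11100001 → 3-byte char #2 = E1 9B A3.
Offset 7: leading byte 0xE1 = 11100001 → 3-byte char #3 = E1 81 97.
Offset 10: leading byte 0xEF = 11101111 → 3-byte char #4 = EF 86 84.
Offset 13: leading byte 0xC6 = 11000110 → 2-byte char #5 = C6 A4.
Leading byte 0xC6 = 11000110 matches 110xxxxx → 2-byte sequence.
Byte 1: 0xC6 = 11000110, payload 00110 (5 bits).
Byte 2: 0xA4 = 10100100 (10xxxxxx ✓), payload 100100.
Concatenate: 00110100100 = 0x1A4 (11 bits → U+01A4).

U+01A4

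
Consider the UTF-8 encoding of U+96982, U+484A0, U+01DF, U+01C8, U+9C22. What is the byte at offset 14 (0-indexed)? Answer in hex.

0xA2

U+96982 → 4-byte form F2 96 A6 82 at offsets 0–3.
U+484A0 → 4-byte form F1 88 92 A0 at offsets 4–7.
U+01DF → 2-byte form C7 9F at offsets 8–9.
U+01C8 → 2-byte form C7 88 at offsets 10–11.
U+9C22 → 3-byte form E9 B0 A2 at offsets 12–14.
Offset 14 falls in char 5's range; it's byte 3 of E9 B0 A2 = 0xA2.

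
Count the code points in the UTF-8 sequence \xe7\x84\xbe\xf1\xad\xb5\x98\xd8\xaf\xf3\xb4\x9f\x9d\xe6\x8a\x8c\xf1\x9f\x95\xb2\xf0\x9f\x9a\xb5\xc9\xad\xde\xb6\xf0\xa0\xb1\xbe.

10

Byte at offset 0: 0xE7 = 11100111 → 3-byte char (#1). Advance 3.
Byte at offset 3: 0xF1 = 11110001 → 4-byte char (#2). Advance 4.
Byte at offset 7: 0xD8 = 11011000 → 2-byte char (#3). Advance 2.
Byte at offset 9: 0xF3 = 11110011 → 4-byte char (#4). Advance 4.
Byte at offset 13: 0xE6 = 11100110 → 3-byte char (#5). Advance 3.
Byte at offset 16: 0xF1 = 11110001 → 4-byte char (#6). Advance 4.
Byte at offset 20: 0xF0 = 11110000 → 4-byte char (#7). Advance 4.
Byte at offset 24: 0xC9 = 11001001 → 2-byte char (#8). Advance 2.
Byte at offset 26: 0xDE = 11011110 → 2-byte char (#9). Advance 2.
Byte at offset 28: 0xF0 = 11110000 → 4-byte char (#10). Advance 4.
Reached end at offset 32 after 10 code points.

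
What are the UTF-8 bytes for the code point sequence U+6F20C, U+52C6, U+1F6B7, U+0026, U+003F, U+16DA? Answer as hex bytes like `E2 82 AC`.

U+6F20C: 4-byte form → F1 AF 88 8C.
U+52C6: 3-byte form → E5 8B 86.
U+1F6B7: 4-byte form → F0 9F 9A B7.
U+0026: 1-byte form → 26.
U+003F: 1-byte form → 3F.
U+16DA: 3-byte form → E1 9B 9A.
Concatenated (16 bytes): F1 AF 88 8C E5 8B 86 F0 9F 9A B7 26 3F E1 9B 9A.

F1 AF 88 8C E5 8B 86 F0 9F 9A B7 26 3F E1 9B 9A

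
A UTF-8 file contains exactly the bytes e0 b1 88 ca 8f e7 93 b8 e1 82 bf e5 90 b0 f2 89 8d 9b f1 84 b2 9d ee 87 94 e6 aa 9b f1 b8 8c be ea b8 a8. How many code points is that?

11

Byte at offset 0: 0xE0 = 11100000 → 3-byte char (#1). Advance 3.
Byte at offset 3: 0xCA = 11001010 → 2-byte char (#2). Advance 2.
Byte at offset 5: 0xE7 = 11100111 → 3-byte char (#3). Advance 3.
Byte at offset 8: 0xE1 = 11100001 → 3-byte char (#4). Advance 3.
Byte at offset 11: 0xE5 = 11100101 → 3-byte char (#5). Advance 3.
Byte at offset 14: 0xF2 = 11110010 → 4-byte char (#6). Advance 4.
Byte at offset 18: 0xF1 = 11110001 → 4-byte char (#7). Advance 4.
Byte at offset 22: 0xEE = 11101110 → 3-byte char (#8). Advance 3.
Byte at offset 25: 0xE6 = 11100110 → 3-byte char (#9). Advance 3.
Byte at offset 28: 0xF1 = 11110001 → 4-byte char (#10). Advance 4.
Byte at offset 32: 0xEA = 11101010 → 3-byte char (#11). Advance 3.
Reached end at offset 35 after 11 code points.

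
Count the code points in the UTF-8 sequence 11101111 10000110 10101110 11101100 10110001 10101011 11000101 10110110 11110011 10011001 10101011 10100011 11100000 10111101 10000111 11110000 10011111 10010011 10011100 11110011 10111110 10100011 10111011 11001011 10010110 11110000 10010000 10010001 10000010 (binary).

9

Byte at offset 0: 0xEF = 11101111 → 3-byte char (#1). Advance 3.
Byte at offset 3: 0xEC = 11101100 → 3-byte char (#2). Advance 3.
Byte at offset 6: 0xC5 = 11000101 → 2-byte char (#3). Advance 2.
Byte at offset 8: 0xF3 = 11110011 → 4-byte char (#4). Advance 4.
Byte at offset 12: 0xE0 = 11100000 → 3-byte char (#5). Advance 3.
Byte at offset 15: 0xF0 = 11110000 → 4-byte char (#6). Advance 4.
Byte at offset 19: 0xF3 = 11110011 → 4-byte char (#7). Advance 4.
Byte at offset 23: 0xCB = 11001011 → 2-byte char (#8). Advance 2.
Byte at offset 25: 0xF0 = 11110000 → 4-byte char (#9). Advance 4.
Reached end at offset 29 after 9 code points.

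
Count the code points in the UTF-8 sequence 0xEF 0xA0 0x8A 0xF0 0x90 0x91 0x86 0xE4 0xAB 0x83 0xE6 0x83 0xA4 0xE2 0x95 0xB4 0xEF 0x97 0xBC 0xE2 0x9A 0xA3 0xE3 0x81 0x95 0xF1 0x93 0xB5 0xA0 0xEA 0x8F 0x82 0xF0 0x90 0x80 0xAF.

11

Byte at offset 0: 0xEF = 11101111 → 3-byte char (#1). Advance 3.
Byte at offset 3: 0xF0 = 11110000 → 4-byte char (#2). Advance 4.
Byte at offset 7: 0xE4 = 11100100 → 3-byte char (#3). Advance 3.
Byte at offset 10: 0xE6 = 11100110 → 3-byte char (#4). Advance 3.
Byte at offset 13: 0xE2 = 11100010 → 3-byte char (#5). Advance 3.
Byte at offset 16: 0xEF = 11101111 → 3-byte char (#6). Advance 3.
Byte at offset 19: 0xE2 = 11100010 → 3-byte char (#7). Advance 3.
Byte at offset 22: 0xE3 = 11100011 → 3-byte char (#8). Advance 3.
Byte at offset 25: 0xF1 = 11110001 → 4-byte char (#9). Advance 4.
Byte at offset 29: 0xEA = 11101010 → 3-byte char (#10). Advance 3.
Byte at offset 32: 0xF0 = 11110000 → 4-byte char (#11). Advance 4.
Reached end at offset 36 after 11 code points.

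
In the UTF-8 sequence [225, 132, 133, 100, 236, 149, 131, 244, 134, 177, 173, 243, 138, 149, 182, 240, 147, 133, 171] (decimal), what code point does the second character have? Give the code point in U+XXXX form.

U+0064

Offset 0: leading byte 0xE1 = 11100001 → 3-byte char #1 = E1 84 85.
Offset 3: leading byte 0x64 = 01100100 → 1-byte char #2 = 64.
Leading byte 0x64 = 01100100 matches 0xxxxxxx → 1-byte sequence.
Byte 1: 0x64 = 01100100, payload 1100100 (7 bits).
Concatenate: 1100100 = 0x64 (7 bits → U+0064).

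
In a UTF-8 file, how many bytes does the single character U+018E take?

U+018E = 0x18E. UTF-8 uses 1 byte below 0x80, 2 below 0x800, 3 below 0x10000, 4 up to 0x10FFFF. 0x18E is in U+0080–U+07FF → 2 bytes.

2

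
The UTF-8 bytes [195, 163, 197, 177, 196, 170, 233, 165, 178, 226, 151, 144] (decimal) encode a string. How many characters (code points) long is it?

Byte at offset 0: 0xC3 = 11000011 → 2-byte char (#1). Advance 2.
Byte at offset 2: 0xC5 = 11000101 → 2-byte char (#2). Advance 2.
Byte at offset 4: 0xC4 = 11000100 → 2-byte char (#3). Advance 2.
Byte at offset 6: 0xE9 = 11101001 → 3-byte char (#4). Advance 3.
Byte at offset 9: 0xE2 = 11100010 → 3-byte char (#5). Advance 3.
Reached end at offset 12 after 5 code points.

5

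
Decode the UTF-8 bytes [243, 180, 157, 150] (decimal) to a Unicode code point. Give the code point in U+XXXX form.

U+F4756

Leading byte 0xF3 = 11110011 matches 11110xxx → 4-byte sequence.
Byte 1: 0xF3 = 11110011, payload 011 (3 bits).
Byte 2: 0xB4 = 10110100 (10xxxxxx ✓), payload 110100.
Byte 3: 0x9D = 10011101 (10xxxxxx ✓), payload 011101.
Byte 4: 0x96 = 10010110 (10xxxxxx ✓), payload 010110.
Concatenate: 011110100011101010110 = 0xF4756 (21 bits → U+F4756).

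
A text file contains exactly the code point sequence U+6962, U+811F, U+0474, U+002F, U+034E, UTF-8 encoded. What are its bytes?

U+6962: 3-byte form → E6 A5 A2.
U+811F: 3-byte form → E8 84 9F.
U+0474: 2-byte form → D1 B4.
U+002F: 1-byte form → 2F.
U+034E: 2-byte form → CD 8E.
Concatenated (11 bytes): E6 A5 A2 E8 84 9F D1 B4 2F CD 8E.

E6 A5 A2 E8 84 9F D1 B4 2F CD 8E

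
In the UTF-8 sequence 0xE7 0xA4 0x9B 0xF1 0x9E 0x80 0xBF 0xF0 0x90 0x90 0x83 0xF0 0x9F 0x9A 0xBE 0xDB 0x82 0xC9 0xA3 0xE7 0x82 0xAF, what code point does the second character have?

U+5E03F

Offset 0: leading byte 0xE7 = 11100111 → 3-byte char #1 = E7 A4 9B.
Offset 3: leading byte 0xF1 = 11110001 → 4-byte char #2 = F1 9E 80 BF.
Leading byte 0xF1 = 11110001 matches 11110xxx → 4-byte sequence.
Byte 1: 0xF1 = 11110001, payload 001 (3 bits).
Byte 2: 0x9E = 10011110 (10xxxxxx ✓), payload 011110.
Byte 3: 0x80 = 10000000 (10xxxxxx ✓), payload 000000.
Byte 4: 0xBF = 10111111 (10xxxxxx ✓), payload 111111.
Concatenate: 001011110000000111111 = 0x5E03F (21 bits → U+5E03F).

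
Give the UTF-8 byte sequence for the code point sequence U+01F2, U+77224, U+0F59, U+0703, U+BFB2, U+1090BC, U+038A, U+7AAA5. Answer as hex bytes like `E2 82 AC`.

C7 B2 F1 B7 88 A4 E0 BD 99 DC 83 EB BE B2 F4 89 82 BC CE 8A F1 BA AA A5

U+01F2: 2-byte form → C7 B2.
U+77224: 4-byte form → F1 B7 88 A4.
U+0F59: 3-byte form → E0 BD 99.
U+0703: 2-byte form → DC 83.
U+BFB2: 3-byte form → EB BE B2.
U+1090BC: 4-byte form → F4 89 82 BC.
U+038A: 2-byte form → CE 8A.
U+7AAA5: 4-byte form → F1 BA AA A5.
Concatenated (24 bytes): C7 B2 F1 B7 88 A4 E0 BD 99 DC 83 EB BE B2 F4 89 82 BC CE 8A F1 BA AA A5.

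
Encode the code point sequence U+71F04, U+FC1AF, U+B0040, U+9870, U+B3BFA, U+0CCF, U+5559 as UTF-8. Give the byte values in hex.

U+71F04: 4-byte form → F1 B1 BC 84.
U+FC1AF: 4-byte form → F3 BC 86 AF.
U+B0040: 4-byte form → F2 B0 81 80.
U+9870: 3-byte form → E9 A1 B0.
U+B3BFA: 4-byte form → F2 B3 AF BA.
U+0CCF: 3-byte form → E0 B3 8F.
U+5559: 3-byte form → E5 95 99.
Concatenated (25 bytes): F1 B1 BC 84 F3 BC 86 AF F2 B0 81 80 E9 A1 B0 F2 B3 AF BA E0 B3 8F E5 95 99.

F1 B1 BC 84 F3 BC 86 AF F2 B0 81 80 E9 A1 B0 F2 B3 AF BA E0 B3 8F E5 95 99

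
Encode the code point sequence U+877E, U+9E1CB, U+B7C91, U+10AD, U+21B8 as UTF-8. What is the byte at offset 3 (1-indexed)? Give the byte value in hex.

0xBE

1-indexed offset 3 is 0-indexed offset 2.
U+877E → 3-byte form E8 9D BE at offsets 0–2.
Offset 2 falls in char 1's range; it's byte 3 of E8 9D BE = 0xBE.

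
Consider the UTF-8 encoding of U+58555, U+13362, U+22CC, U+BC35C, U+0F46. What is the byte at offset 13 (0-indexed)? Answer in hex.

0x8D

U+58555 → 4-byte form F1 98 95 95 at offsets 0–3.
U+13362 → 4-byte form F0 93 8D A2 at offsets 4–7.
U+22CC → 3-byte form E2 8B 8C at offsets 8–10.
U+BC35C → 4-byte form F2 BC 8D 9C at offsets 11–14.
Offset 13 falls in char 4's range; it's byte 3 of F2 BC 8D 9C = 0x8D.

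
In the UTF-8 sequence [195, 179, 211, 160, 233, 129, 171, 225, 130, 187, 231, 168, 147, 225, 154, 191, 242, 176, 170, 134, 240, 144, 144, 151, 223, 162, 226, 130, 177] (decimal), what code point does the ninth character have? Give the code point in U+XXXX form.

Offset 0: leading byte 0xC3 = 11000011 → 2-byte char #1 = C3 B3.
Offset 2: leading byte 0xD3 = 11010011 → 2-byte char #2 = D3 A0.
Offset 4: leading byte 0xE9 = 11101001 → 3-byte char #3 = E9 81 AB.
Offset 7: leading byte 0xE1 = 11100001 → 3-byte char #4 = E1 82 BB.
Offset 10: leading byte 0xE7 = 11100111 → 3-byte char #5 = E7 A8 93.
Offset 13: leading byte 0xE1 = 11100001 → 3-byte char #6 = E1 9A BF.
Offset 16: leading byte 0xF2 = 11110010 → 4-byte char #7 = F2 B0 AA 86.
Offset 20: leading byte 0xF0 = 11110000 → 4-byte char #8 = F0 90 90 97.
Offset 24: leading byte 0xDF = 11011111 → 2-byte char #9 = DF A2.
Leading byte 0xDF = 11011111 matches 110xxxxx → 2-byte sequence.
Byte 1: 0xDF = 11011111, payload 11111 (5 bits).
Byte 2: 0xA2 = 10100010 (10xxxxxx ✓), payload 100010.
Concatenate: 11111100010 = 0x7E2 (11 bits → U+07E2).

U+07E2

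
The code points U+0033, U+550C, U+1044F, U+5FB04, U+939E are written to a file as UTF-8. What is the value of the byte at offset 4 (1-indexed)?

1-indexed offset 4 is 0-indexed offset 3.
U+0033 → 1-byte form 33 at offsets 0–0.
U+550C → 3-byte form E5 94 8C at offsets 1–3.
Offset 3 falls in char 2's range; it's byte 3 of E5 94 8C = 0x8C.

0x8C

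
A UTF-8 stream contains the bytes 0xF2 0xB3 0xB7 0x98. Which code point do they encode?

U+B3DD8

Leading byte 0xF2 = 11110010 matches 11110xxx → 4-byte sequence.
Byte 1: 0xF2 = 11110010, payload 010 (3 bits).
Byte 2: 0xB3 = 10110011 (10xxxxxx ✓), payload 110011.
Byte 3: 0xB7 = 10110111 (10xxxxxx ✓), payload 110111.
Byte 4: 0x98 = 10011000 (10xxxxxx ✓), payload 011000.
Concatenate: 010110011110111011000 = 0xB3DD8 (21 bits → U+B3DD8).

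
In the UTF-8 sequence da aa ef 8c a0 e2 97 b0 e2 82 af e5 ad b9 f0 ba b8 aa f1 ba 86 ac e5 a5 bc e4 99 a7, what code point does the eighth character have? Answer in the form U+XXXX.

U+597C

Offset 0: leading byte 0xDA = 11011010 → 2-byte char #1 = DA AA.
Offset 2: leading byte 0xEF = 11101111 → 3-byte char #2 = EF 8C A0.
Offset 5: leading byte 0xE2 = 11100010 → 3-byte char #3 = E2 97 B0.
Offset 8: leading byte 0xE2 = 11100010 → 3-byte char #4 = E2 82 AF.
Offset 11: leading byte 0xE5 = 11100101 → 3-byte char #5 = E5 AD B9.
Offset 14: leading byte 0xF0 = 11110000 → 4-byte char #6 = F0 BA B8 AA.
Offset 18: leading byte 0xF1 = 11110001 → 4-byte char #7 = F1 BA 86 AC.
Offset 22: leading byte 0xE5 = 11100101 → 3-byte char #8 = E5 A5 BC.
Leading byte 0xE5 = 11100101 matches 1110xxxx → 3-byte sequence.
Byte 1: 0xE5 = 11100101, payload 0101 (4 bits).
Byte 2: 0xA5 = 10100101 (10xxxxxx ✓), payload 100101.
Byte 3: 0xBC = 10111100 (10xxxxxx ✓), payload 111100.
Concatenate: 0101100101111100 = 0x597C (16 bits → U+597C).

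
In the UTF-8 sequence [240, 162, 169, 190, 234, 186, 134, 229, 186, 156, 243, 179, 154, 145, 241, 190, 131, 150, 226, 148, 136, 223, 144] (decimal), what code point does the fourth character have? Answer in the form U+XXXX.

U+F3691

Offset 0: leading byte 0xF0 = 11110000 → 4-byte char #1 = F0 A2 A9 BE.
Offset 4: leading byte 0xEA = 11101010 → 3-byte char #2 = EA BA 86.
Offset 7: leading byte 0xE5 = 11100101 → 3-byte char #3 = E5 BA 9C.
Offset 10: leading byte 0xF3 = 11110011 → 4-byte char #4 = F3 B3 9A 91.
Leading byte 0xF3 = 11110011 matches 11110xxx → 4-byte sequence.
Byte 1: 0xF3 = 11110011, payload 011 (3 bits).
Byte 2: 0xB3 = 10110011 (10xxxxxx ✓), payload 110011.
Byte 3: 0x9A = 10011010 (10xxxxxx ✓), payload 011010.
Byte 4: 0x91 = 10010001 (10xxxxxx ✓), payload 010001.
Concatenate: 011110011011010010001 = 0xF3691 (21 bits → U+F3691).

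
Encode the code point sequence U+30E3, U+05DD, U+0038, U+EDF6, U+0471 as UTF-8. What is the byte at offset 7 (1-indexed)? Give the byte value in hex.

0xEE

1-indexed offset 7 is 0-indexed offset 6.
U+30E3 → 3-byte form E3 83 A3 at offsets 0–2.
U+05DD → 2-byte form D7 9D at offsets 3–4.
U+0038 → 1-byte form 38 at offsets 5–5.
U+EDF6 → 3-byte form EE B7 B6 at offsets 6–8.
Offset 6 falls in char 4's range; it's byte 1 of EE B7 B6 = 0xEE.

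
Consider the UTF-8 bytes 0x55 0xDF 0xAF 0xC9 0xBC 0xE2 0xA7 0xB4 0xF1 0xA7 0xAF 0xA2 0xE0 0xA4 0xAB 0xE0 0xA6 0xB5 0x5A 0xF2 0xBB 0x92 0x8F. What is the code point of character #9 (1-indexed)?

Offset 0: leading byte 0x55 = 01010101 → 1-byte char #1 = 55.
Offset 1: leading byte 0xDF = 11011111 → 2-byte char #2 = DF AF.
Offset 3: leading byte 0xC9 = 11001001 → 2-byte char #3 = C9 BC.
Offset 5: leading byte 0xE2 = 11100010 → 3-byte char #4 = E2 A7 B4.
Offset 8: leading byte 0xF1 = 11110001 → 4-byte char #5 = F1 A7 AF A2.
Offset 12: leading byte 0xE0 = 11100000 → 3-byte char #6 = E0 A4 AB.
Offset 15: leading byte 0xE0 = 11100000 → 3-byte char #7 = E0 A6 B5.
Offset 18: leading byte 0x5A = 01011010 → 1-byte char #8 = 5A.
Offset 19: leading byte 0xF2 = 11110010 → 4-byte char #9 = F2 BB 92 8F.
Leading byte 0xF2 = 11110010 matches 11110xxx → 4-byte sequence.
Byte 1: 0xF2 = 11110010, payload 010 (3 bits).
Byte 2: 0xBB = 10111011 (10xxxxxx ✓), payload 111011.
Byte 3: 0x92 = 10010010 (10xxxxxx ✓), payload 010010.
Byte 4: 0x8F = 10001111 (10xxxxxx ✓), payload 001111.
Concatenate: 010111011010010001111 = 0xBB48F (21 bits → U+BB48F).

U+BB48F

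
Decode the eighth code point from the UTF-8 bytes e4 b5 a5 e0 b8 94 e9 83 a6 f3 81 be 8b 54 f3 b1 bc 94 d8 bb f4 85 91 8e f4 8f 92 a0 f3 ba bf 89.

Offset 0: leading byte 0xE4 = 11100100 → 3-byte char #1 = E4 B5 A5.
Offset 3: leading byte 0xE0 = 11100000 → 3-byte char #2 = E0 B8 94.
Offset 6: leading byte 0xE9 = 11101001 → 3-byte char #3 = E9 83 A6.
Offset 9: leading byte 0xF3 = 11110011 → 4-byte char #4 = F3 81 BE 8B.
Offset 13: leading byte 0x54 = 01010100 → 1-byte char #5 = 54.
Offset 14: leading byte 0xF3 = 11110011 → 4-byte char #6 = F3 B1 BC 94.
Offset 18: leading byte 0xD8 = 11011000 → 2-byte char #7 = D8 BB.
Offset 20: leading byte 0xF4 = 11110100 → 4-byte char #8 = F4 85 91 8E.
Leading byte 0xF4 = 11110100 matches 11110xxx → 4-byte sequence.
Byte 1: 0xF4 = 11110100, payload 100 (3 bits).
Byte 2: 0x85 = 10000101 (10xxxxxx ✓), payload 000101.
Byte 3: 0x91 = 10010001 (10xxxxxx ✓), payload 010001.
Byte 4: 0x8E = 10001110 (10xxxxxx ✓), payload 001110.
Concatenate: 100000101010001001110 = 0x10544E (21 bits → U+10544E).

U+10544E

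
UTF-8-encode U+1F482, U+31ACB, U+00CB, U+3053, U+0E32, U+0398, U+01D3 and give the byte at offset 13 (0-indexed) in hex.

0xE0

U+1F482 → 4-byte form F0 9F 92 82 at offsets 0–3.
U+31ACB → 4-byte form F0 B1 AB 8B at offsets 4–7.
U+00CB → 2-byte form C3 8B at offsets 8–9.
U+3053 → 3-byte form E3 81 93 at offsets 10–12.
U+0E32 → 3-byte form E0 B8 B2 at offsets 13–15.
Offset 13 falls in char 5's range; it's byte 1 of E0 B8 B2 = 0xE0.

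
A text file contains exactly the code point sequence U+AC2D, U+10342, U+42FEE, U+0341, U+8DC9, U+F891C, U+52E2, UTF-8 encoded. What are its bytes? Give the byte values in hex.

EA B0 AD F0 90 8D 82 F1 82 BF AE CD 81 E8 B7 89 F3 B8 A4 9C E5 8B A2

U+AC2D: 3-byte form → EA B0 AD.
U+10342: 4-byte form → F0 90 8D 82.
U+42FEE: 4-byte form → F1 82 BF AE.
U+0341: 2-byte form → CD 81.
U+8DC9: 3-byte form → E8 B7 89.
U+F891C: 4-byte form → F3 B8 A4 9C.
U+52E2: 3-byte form → E5 8B A2.
Concatenated (23 bytes): EA B0 AD F0 90 8D 82 F1 82 BF AE CD 81 E8 B7 89 F3 B8 A4 9C E5 8B A2.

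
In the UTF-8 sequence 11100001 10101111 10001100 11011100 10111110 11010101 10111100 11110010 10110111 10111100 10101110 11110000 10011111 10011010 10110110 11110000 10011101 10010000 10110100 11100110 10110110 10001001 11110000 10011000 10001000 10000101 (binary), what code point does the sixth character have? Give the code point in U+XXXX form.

Offset 0: leading byte 0xE1 = 11100001 → 3-byte char #1 = E1 AF 8C.
Offset 3: leading byte 0xDC = 11011100 → 2-byte char #2 = DC BE.
Offset 5: leading byte 0xD5 = 11010101 → 2-byte char #3 = D5 BC.
Offset 7: leading byte 0xF2 = 11110010 → 4-byte char #4 = F2 B7 BC AE.
Offset 11: leading byte 0xF0 = 11110000 → 4-byte char #5 = F0 9F 9A B6.
Offset 15: leading byte 0xF0 = 11110000 → 4-byte char #6 = F0 9D 90 B4.
Leading byte 0xF0 = 11110000 matches 11110xxx → 4-byte sequence.
Byte 1: 0xF0 = 11110000, payload 000 (3 bits).
Byte 2: 0x9D = 10011101 (10xxxxxx ✓), payload 011101.
Byte 3: 0x90 = 10010000 (10xxxxxx ✓), payload 010000.
Byte 4: 0xB4 = 10110100 (10xxxxxx ✓), payload 110100.
Concatenate: 000011101010000110100 = 0x1D434 (21 bits → U+1D434).

U+1D434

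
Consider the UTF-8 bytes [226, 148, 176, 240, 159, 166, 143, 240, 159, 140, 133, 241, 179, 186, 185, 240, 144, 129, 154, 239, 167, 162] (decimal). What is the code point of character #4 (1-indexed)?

Offset 0: leading byte 0xE2 = 11100010 → 3-byte char #1 = E2 94 B0.
Offset 3: leading byte 0xF0 = 11110000 → 4-byte char #2 = F0 9F A6 8F.
Offset 7: leading byte 0xF0 = 11110000 → 4-byte char #3 = F0 9F 8C 85.
Offset 11: leading byte 0xF1 = 11110001 → 4-byte char #4 = F1 B3 BA B9.
Leading byte 0xF1 = 11110001 matches 11110xxx → 4-byte sequence.
Byte 1: 0xF1 = 11110001, payload 001 (3 bits).
Byte 2: 0xB3 = 10110011 (10xxxxxx ✓), payload 110011.
Byte 3: 0xBA = 10111010 (10xxxxxx ✓), payload 111010.
Byte 4: 0xB9 = 10111001 (10xxxxxx ✓), payload 111001.
Concatenate: 001110011111010111001 = 0x73EB9 (21 bits → U+73EB9).

U+73EB9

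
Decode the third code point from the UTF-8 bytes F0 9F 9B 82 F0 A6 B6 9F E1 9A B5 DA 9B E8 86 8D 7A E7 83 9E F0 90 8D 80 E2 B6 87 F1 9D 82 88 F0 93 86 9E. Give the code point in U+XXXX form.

Offset 0: leading byte 0xF0 = 11110000 → 4-byte char #1 = F0 9F 9B 82.
Offset 4: leading byte 0xF0 = 11110000 → 4-byte char #2 = F0 A6 B6 9F.
Offset 8: leading byte 0xE1 = 11100001 → 3-byte char #3 = E1 9A B5.
Leading byte 0xE1 = 11100001 matches 1110xxxx → 3-byte sequence.
Byte 1: 0xE1 = 11100001, payload 0001 (4 bits).
Byte 2: 0x9A = 10011010 (10xxxxxx ✓), payload 011010.
Byte 3: 0xB5 = 10110101 (10xxxxxx ✓), payload 110101.
Concatenate: 0001011010110101 = 0x16B5 (16 bits → U+16B5).

U+16B5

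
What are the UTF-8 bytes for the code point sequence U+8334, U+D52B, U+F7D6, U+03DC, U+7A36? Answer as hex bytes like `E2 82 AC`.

E8 8C B4 ED 94 AB EF 9F 96 CF 9C E7 A8 B6

U+8334: 3-byte form → E8 8C B4.
U+D52B: 3-byte form → ED 94 AB.
U+F7D6: 3-byte form → EF 9F 96.
U+03DC: 2-byte form → CF 9C.
U+7A36: 3-byte form → E7 A8 B6.
Concatenated (14 bytes): E8 8C B4 ED 94 AB EF 9F 96 CF 9C E7 A8 B6.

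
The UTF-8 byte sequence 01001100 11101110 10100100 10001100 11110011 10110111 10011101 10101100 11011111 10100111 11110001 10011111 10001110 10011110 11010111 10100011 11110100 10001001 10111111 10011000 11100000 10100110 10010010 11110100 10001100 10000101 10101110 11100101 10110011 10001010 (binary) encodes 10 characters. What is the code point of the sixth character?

Offset 0: leading byte 0x4C = 01001100 → 1-byte char #1 = 4C.
Offset 1: leading byte 0xEE = 11101110 → 3-byte char #2 = EE A4 8C.
Offset 4: leading byte 0xF3 = 11110011 → 4-byte char #3 = F3 B7 9D AC.
Offset 8: leading byte 0xDF = 11011111 → 2-byte char #4 = DF A7.
Offset 10: leading byte 0xF1 = 11110001 → 4-byte char #5 = F1 9F 8E 9E.
Offset 14: leading byte 0xD7 = 11010111 → 2-byte char #6 = D7 A3.
Leading byte 0xD7 = 11010111 matches 110xxxxx → 2-byte sequence.
Byte 1: 0xD7 = 11010111, payload 10111 (5 bits).
Byte 2: 0xA3 = 10100011 (10xxxxxx ✓), payload 100011.
Concatenate: 10111100011 = 0x5E3 (11 bits → U+05E3).

U+05E3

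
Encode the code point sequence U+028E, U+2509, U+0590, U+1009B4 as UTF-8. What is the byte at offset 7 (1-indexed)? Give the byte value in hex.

1-indexed offset 7 is 0-indexed offset 6.
U+028E → 2-byte form CA 8E at offsets 0–1.
U+2509 → 3-byte form E2 94 89 at offsets 2–4.
U+0590 → 2-byte form D6 90 at offsets 5–6.
Offset 6 falls in char 3's range; it's byte 2 of D6 90 = 0x90.

0x90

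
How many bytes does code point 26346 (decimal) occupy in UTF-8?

U+66EA = 0x66EA. UTF-8 uses 1 byte below 0x80, 2 below 0x800, 3 below 0x10000, 4 up to 0x10FFFF. 0x66EA is in U+0800–U+FFFF → 3 bytes.

3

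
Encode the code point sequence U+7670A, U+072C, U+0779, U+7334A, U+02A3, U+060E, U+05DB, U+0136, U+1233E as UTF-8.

F1 B6 9C 8A DC AC DD B9 F1 B3 8D 8A CA A3 D8 8E D7 9B C4 B6 F0 92 8C BE

U+7670A: 4-byte form → F1 B6 9C 8A.
U+072C: 2-byte form → DC AC.
U+0779: 2-byte form → DD B9.
U+7334A: 4-byte form → F1 B3 8D 8A.
U+02A3: 2-byte form → CA A3.
U+060E: 2-byte form → D8 8E.
U+05DB: 2-byte form → D7 9B.
U+0136: 2-byte form → C4 B6.
U+1233E: 4-byte form → F0 92 8C BE.
Concatenated (24 bytes): F1 B6 9C 8A DC AC DD B9 F1 B3 8D 8A CA A3 D8 8E D7 9B C4 B6 F0 92 8C BE.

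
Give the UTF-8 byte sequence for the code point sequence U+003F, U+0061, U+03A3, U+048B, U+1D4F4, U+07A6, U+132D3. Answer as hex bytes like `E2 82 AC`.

U+003F: 1-byte form → 3F.
U+0061: 1-byte form → 61.
U+03A3: 2-byte form → CE A3.
U+048B: 2-byte form → D2 8B.
U+1D4F4: 4-byte form → F0 9D 93 B4.
U+07A6: 2-byte form → DE A6.
U+132D3: 4-byte form → F0 93 8B 93.
Concatenated (16 bytes): 3F 61 CE A3 D2 8B F0 9D 93 B4 DE A6 F0 93 8B 93.

3F 61 CE A3 D2 8B F0 9D 93 B4 DE A6 F0 93 8B 93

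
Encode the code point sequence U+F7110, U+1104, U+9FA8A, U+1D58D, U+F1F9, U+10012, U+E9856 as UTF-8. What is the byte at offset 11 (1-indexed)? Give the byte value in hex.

1-indexed offset 11 is 0-indexed offset 10.
U+F7110 → 4-byte form F3 B7 84 90 at offsets 0–3.
U+1104 → 3-byte form E1 84 84 at offsets 4–6.
U+9FA8A → 4-byte form F2 9F AA 8A at offsets 7–10.
Offset 10 falls in char 3's range; it's byte 4 of F2 9F AA 8A = 0x8A.

0x8A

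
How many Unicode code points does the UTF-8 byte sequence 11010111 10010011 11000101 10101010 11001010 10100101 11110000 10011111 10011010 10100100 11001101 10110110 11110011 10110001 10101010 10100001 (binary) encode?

6

Byte at offset 0: 0xD7 = 11010111 → 2-byte char (#1). Advance 2.
Byte at offset 2: 0xC5 = 11000101 → 2-byte char (#2). Advance 2.
Byte at offset 4: 0xCA = 11001010 → 2-byte char (#3). Advance 2.
Byte at offset 6: 0xF0 = 11110000 → 4-byte char (#4). Advance 4.
Byte at offset 10: 0xCD = 11001101 → 2-byte char (#5). Advance 2.
Byte at offset 12: 0xF3 = 11110011 → 4-byte char (#6). Advance 4.
Reached end at offset 16 after 6 code points.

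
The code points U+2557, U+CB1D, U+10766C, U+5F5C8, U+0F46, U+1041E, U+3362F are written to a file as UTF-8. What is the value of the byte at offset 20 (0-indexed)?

0x9E

U+2557 → 3-byte form E2 95 97 at offsets 0–2.
U+CB1D → 3-byte form EC AC 9D at offsets 3–5.
U+10766C → 4-byte form F4 87 99 AC at offsets 6–9.
U+5F5C8 → 4-byte form F1 9F 97 88 at offsets 10–13.
U+0F46 → 3-byte form E0 BD 86 at offsets 14–16.
U+1041E → 4-byte form F0 90 90 9E at offsets 17–20.
Offset 20 falls in char 6's range; it's byte 4 of F0 90 90 9E = 0x9E.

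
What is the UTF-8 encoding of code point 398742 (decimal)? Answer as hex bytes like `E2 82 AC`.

F1 A1 96 96

U+61596 = 0x61596 = 398742 decimal. In range U+10000–U+10FFFF → 4-byte form: 11110xxx 10xxxxxx 10xxxxxx 10xxxxxx.
Binary (21 bits): 001100001010110010110.
Split 3+6+6+6: 001 | 100001 | 010110 | 010110.
Byte 1: 11110001 = 0xF1.
Byte 2: 10100001 = 0xA1.
Byte 3: 10010110 = 0x96.
Byte 4: 10010110 = 0x96.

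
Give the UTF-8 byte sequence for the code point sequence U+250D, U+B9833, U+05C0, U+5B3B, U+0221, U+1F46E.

U+250D: 3-byte form → E2 94 8D.
U+B9833: 4-byte form → F2 B9 A0 B3.
U+05C0: 2-byte form → D7 80.
U+5B3B: 3-byte form → E5 AC BB.
U+0221: 2-byte form → C8 A1.
U+1F46E: 4-byte form → F0 9F 91 AE.
Concatenated (18 bytes): E2 94 8D F2 B9 A0 B3 D7 80 E5 AC BB C8 A1 F0 9F 91 AE.

E2 94 8D F2 B9 A0 B3 D7 80 E5 AC BB C8 A1 F0 9F 91 AE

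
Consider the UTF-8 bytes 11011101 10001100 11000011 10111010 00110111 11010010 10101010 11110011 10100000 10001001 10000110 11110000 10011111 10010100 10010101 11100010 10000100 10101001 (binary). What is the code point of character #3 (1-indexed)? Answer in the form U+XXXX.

Offset 0: leading byte 0xDD = 11011101 → 2-byte char #1 = DD 8C.
Offset 2: leading byte 0xC3 = 11000011 → 2-byte char #2 = C3 BA.
Offset 4: leading byte 0x37 = 00110111 → 1-byte char #3 = 37.
Leading byte 0x37 = 00110111 matches 0xxxxxxx → 1-byte sequence.
Byte 1: 0x37 = 00110111, payload 0110111 (7 bits).
Concatenate: 0110111 = 0x37 (7 bits → U+0037).

U+0037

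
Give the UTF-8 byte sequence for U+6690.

E6 9A 90

U+6690 = 0x6690 = 26256 decimal. In range U+0800–U+FFFF → 3-byte form: 1110xxxx 10xxxxxx 10xxxxxx.
Binary (16 bits): 0110011010010000.
Split 4+6+6: 0110 | 011010 | 010000.
Byte 1: 11100110 = 0xE6.
Byte 2: 10011010 = 0x9A.
Byte 3: 10010000 = 0x90.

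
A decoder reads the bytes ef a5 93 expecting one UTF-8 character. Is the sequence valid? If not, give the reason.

Leading byte 0xEF = 11101111 → 3-byte form.
Continuation bytes 0xA5=10100101, 0x93=10010011 all match 10xxxxxx.
Decoded value 0xF953 is ≥ 0x800 (shortest form) and not a surrogate.

valid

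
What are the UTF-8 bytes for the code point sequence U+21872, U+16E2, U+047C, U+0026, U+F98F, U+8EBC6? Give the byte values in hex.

U+21872: 4-byte form → F0 A1 A1 B2.
U+16E2: 3-byte form → E1 9B A2.
U+047C: 2-byte form → D1 BC.
U+0026: 1-byte form → 26.
U+F98F: 3-byte form → EF A6 8F.
U+8EBC6: 4-byte form → F2 8E AF 86.
Concatenated (17 bytes): F0 A1 A1 B2 E1 9B A2 D1 BC 26 EF A6 8F F2 8E AF 86.

F0 A1 A1 B2 E1 9B A2 D1 BC 26 EF A6 8F F2 8E AF 86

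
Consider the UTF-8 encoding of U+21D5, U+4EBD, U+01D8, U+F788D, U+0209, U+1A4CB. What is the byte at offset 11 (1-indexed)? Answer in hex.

0xA2

1-indexed offset 11 is 0-indexed offset 10.
U+21D5 → 3-byte form E2 87 95 at offsets 0–2.
U+4EBD → 3-byte form E4 BA BD at offsets 3–5.
U+01D8 → 2-byte form C7 98 at offsets 6–7.
U+F788D → 4-byte form F3 B7 A2 8D at offsets 8–11.
Offset 10 falls in char 4's range; it's byte 3 of F3 B7 A2 8D = 0xA2.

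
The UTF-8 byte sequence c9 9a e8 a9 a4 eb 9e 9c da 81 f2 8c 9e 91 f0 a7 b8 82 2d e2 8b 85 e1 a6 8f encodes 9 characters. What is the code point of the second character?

U+8A64

Offset 0: leading byte 0xC9 = 11001001 → 2-byte char #1 = C9 9A.
Offset 2: leading byte 0xE8 = 11101000 → 3-byte char #2 = E8 A9 A4.
Leading byte 0xE8 = 11101000 matches 1110xxxx → 3-byte sequence.
Byte 1: 0xE8 = 11101000, payload 1000 (4 bits).
Byte 2: 0xA9 = 10101001 (10xxxxxx ✓), payload 101001.
Byte 3: 0xA4 = 10100100 (10xxxxxx ✓), payload 100100.
Concatenate: 1000101001100100 = 0x8A64 (16 bits → U+8A64).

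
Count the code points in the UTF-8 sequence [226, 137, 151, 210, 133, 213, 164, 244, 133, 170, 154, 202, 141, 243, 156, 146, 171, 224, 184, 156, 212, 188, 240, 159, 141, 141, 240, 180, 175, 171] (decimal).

10

Byte at offset 0: 0xE2 = 11100010 → 3-byte char (#1). Advance 3.
Byte at offset 3: 0xD2 = 11010010 → 2-byte char (#2). Advance 2.
Byte at offset 5: 0xD5 = 11010101 → 2-byte char (#3). Advance 2.
Byte at offset 7: 0xF4 = 11110100 → 4-byte char (#4). Advance 4.
Byte at offset 11: 0xCA = 11001010 → 2-byte char (#5). Advance 2.
Byte at offset 13: 0xF3 = 11110011 → 4-byte char (#6). Advance 4.
Byte at offset 17: 0xE0 = 11100000 → 3-byte char (#7). Advance 3.
Byte at offset 20: 0xD4 = 11010100 → 2-byte char (#8). Advance 2.
Byte at offset 22: 0xF0 = 11110000 → 4-byte char (#9). Advance 4.
Byte at offset 26: 0xF0 = 11110000 → 4-byte char (#10). Advance 4.
Reached end at offset 30 after 10 code points.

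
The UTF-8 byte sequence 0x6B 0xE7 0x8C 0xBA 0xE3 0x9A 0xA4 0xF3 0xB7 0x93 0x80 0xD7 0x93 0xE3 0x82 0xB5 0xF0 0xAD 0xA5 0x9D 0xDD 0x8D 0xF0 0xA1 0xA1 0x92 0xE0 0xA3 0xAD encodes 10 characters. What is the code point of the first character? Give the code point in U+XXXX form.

Offset 0: leading byte 0x6B = 01101011 → 1-byte char #1 = 6B.
Leading byte 0x6B = 01101011 matches 0xxxxxxx → 1-byte sequence.
Byte 1: 0x6B = 01101011, payload 1101011 (7 bits).
Concatenate: 1101011 = 0x6B (7 bits → U+006B).

U+006B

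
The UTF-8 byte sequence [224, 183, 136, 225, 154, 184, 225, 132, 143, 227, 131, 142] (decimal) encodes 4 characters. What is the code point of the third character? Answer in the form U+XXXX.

Offset 0: leading byte 0xE0 = 11100000 → 3-byte char #1 = E0 B7 88.
Offset 3: leading byte 0xE1 = 11100001 → 3-byte char #2 = E1 9A B8.
Offset 6: leading byte 0xE1 = 11100001 → 3-byte char #3 = E1 84 8F.
Leading byte 0xE1 = 11100001 matches 1110xxxx → 3-byte sequence.
Byte 1: 0xE1 = 11100001, payload 0001 (4 bits).
Byte 2: 0x84 = 10000100 (10xxxxxx ✓), payload 000100.
Byte 3: 0x8F = 10001111 (10xxxxxx ✓), payload 001111.
Concatenate: 0001000100001111 = 0x110F (16 bits → U+110F).

U+110F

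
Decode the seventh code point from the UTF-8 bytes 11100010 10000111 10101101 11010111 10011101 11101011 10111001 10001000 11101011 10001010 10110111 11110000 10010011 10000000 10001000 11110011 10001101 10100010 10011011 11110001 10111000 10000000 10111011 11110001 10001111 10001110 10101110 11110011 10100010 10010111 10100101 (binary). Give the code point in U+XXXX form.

U+7803B

Offset 0: leading byte 0xE2 = 11100010 → 3-byte char #1 = E2 87 AD.
Offset 3: leading byte 0xD7 = 11010111 → 2-byte char #2 = D7 9D.
Offset 5: leading byte 0xEB = 11101011 → 3-byte char #3 = EB B9 88.
Offset 8: leading byte 0xEB = 11101011 → 3-byte char #4 = EB 8A B7.
Offset 11: leading byte 0xF0 = 11110000 → 4-byte char #5 = F0 93 80 88.
Offset 15: leading byte 0xF3 = 11110011 → 4-byte char #6 = F3 8D A2 9B.
Offset 19: leading byte 0xF1 = 11110001 → 4-byte char #7 = F1 B8 80 BB.
Leading byte 0xF1 = 11110001 matches 11110xxx → 4-byte sequence.
Byte 1: 0xF1 = 11110001, payload 001 (3 bits).
Byte 2: 0xB8 = 10111000 (10xxxxxx ✓), payload 111000.
Byte 3: 0x80 = 10000000 (10xxxxxx ✓), payload 000000.
Byte 4: 0xBB = 10111011 (10xxxxxx ✓), payload 111011.
Concatenate: 001111000000000111011 = 0x7803B (21 bits → U+7803B).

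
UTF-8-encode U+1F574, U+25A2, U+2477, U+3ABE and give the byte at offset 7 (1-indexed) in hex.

1-indexed offset 7 is 0-indexed offset 6.
U+1F574 → 4-byte form F0 9F 95 B4 at offsets 0–3.
U+25A2 → 3-byte form E2 96 A2 at offsets 4–6.
Offset 6 falls in char 2's range; it's byte 3 of E2 96 A2 = 0xA2.

0xA2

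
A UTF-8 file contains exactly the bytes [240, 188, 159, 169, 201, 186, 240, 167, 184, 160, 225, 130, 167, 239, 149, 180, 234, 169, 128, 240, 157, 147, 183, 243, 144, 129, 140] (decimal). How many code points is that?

Byte at offset 0: 0xF0 = 11110000 → 4-byte char (#1). Advance 4.
Byte at offset 4: 0xC9 = 11001001 → 2-byte char (#2). Advance 2.
Byte at offset 6: 0xF0 = 11110000 → 4-byte char (#3). Advance 4.
Byte at offset 10: 0xE1 = 11100001 → 3-byte char (#4). Advance 3.
Byte at offset 13: 0xEF = 11101111 → 3-byte char (#5). Advance 3.
Byte at offset 16: 0xEA = 11101010 → 3-byte char (#6). Advance 3.
Byte at offset 19: 0xF0 = 11110000 → 4-byte char (#7). Advance 4.
Byte at offset 23: 0xF3 = 11110011 → 4-byte char (#8). Advance 4.
Reached end at offset 27 after 8 code points.

8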